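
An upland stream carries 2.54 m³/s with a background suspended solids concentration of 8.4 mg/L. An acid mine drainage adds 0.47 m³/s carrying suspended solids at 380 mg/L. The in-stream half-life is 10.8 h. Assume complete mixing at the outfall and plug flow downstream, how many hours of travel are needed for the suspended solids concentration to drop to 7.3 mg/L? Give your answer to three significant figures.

34.4 h

Mixed concentration C = ΣQC/ΣQ = (2.540·8.400 + 0.4700·380.0) / 3.010 = 199.9/3.010 = 66.42 mg/L.
Half-life 10.8 h → k = ln 2 / 10.8 = 0.06418 h⁻¹ = 1.540 d⁻¹.
66.42·exp(−k·t) = 7.3 → t = ln(66.42/7.3)/k = 123900 s = 34.41 h.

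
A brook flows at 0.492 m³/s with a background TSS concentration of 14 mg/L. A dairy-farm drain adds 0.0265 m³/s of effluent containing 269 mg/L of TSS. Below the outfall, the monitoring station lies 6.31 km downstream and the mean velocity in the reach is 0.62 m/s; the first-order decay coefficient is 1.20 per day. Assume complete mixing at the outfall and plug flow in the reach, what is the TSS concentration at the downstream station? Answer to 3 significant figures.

23.5 mg/L

Mass balance: C = (0.4920·14.00 + 0.02650·269.0) / 0.5185 = 14.02/0.5185 = 27.03 mg/L.
Travel time t = 6.31·1000 / 0.62 = 10180 s = 2.827 h.
After decay, C = 27.03 × e^(−kt) = 27.03 × 0.8682 = 23.47 mg/L.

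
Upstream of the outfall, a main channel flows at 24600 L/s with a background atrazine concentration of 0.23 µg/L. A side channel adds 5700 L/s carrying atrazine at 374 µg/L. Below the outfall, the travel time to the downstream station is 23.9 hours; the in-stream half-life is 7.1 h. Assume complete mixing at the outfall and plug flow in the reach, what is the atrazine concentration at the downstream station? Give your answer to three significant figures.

6.84 µg/L

Mass balance: C = (24600·0.2300 + 5700·374.0) / 30300 = 2137000/30300 = 70.54 µg/L.
Half-life 7.1 h → k = ln 2 / 7.1 = 0.09763 h⁻¹ = 2.343 d⁻¹.
After decay, C = 70.54 × e^(−kt) = 70.54 × 0.09698 = 6.841 µg/L.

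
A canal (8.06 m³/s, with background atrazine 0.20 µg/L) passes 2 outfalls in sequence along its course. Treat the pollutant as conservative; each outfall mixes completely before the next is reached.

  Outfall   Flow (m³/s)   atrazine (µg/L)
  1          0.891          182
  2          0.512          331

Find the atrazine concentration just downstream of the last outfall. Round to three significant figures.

Below outfall 1: Q → 8.951 m³/s, C = (8.060·0.2000 + 0.8910·182.0)/8.951 = 18.30 µg/L.
Below outfall 2: Q → 9.463 m³/s, C = (8.951·18.30 + 0.5120·331.0)/9.463 = 35.22 µg/L.

35.2 µg/L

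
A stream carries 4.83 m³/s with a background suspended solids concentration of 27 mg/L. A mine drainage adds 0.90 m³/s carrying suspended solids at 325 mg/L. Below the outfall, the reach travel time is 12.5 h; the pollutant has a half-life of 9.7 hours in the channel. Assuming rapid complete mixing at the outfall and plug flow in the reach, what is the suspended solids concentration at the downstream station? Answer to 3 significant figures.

30.2 mg/L

Flow-weighted average: C = (4.830·27.00 + 0.9000·325.0) / 5.730 = 422.9/5.730 = 73.81 mg/L.
Half-life 9.7 h → k = ln 2 / 9.7 = 0.07146 h⁻¹ = 1.715 d⁻¹.
Applying C = C₀e^(−kt): 73.81 × 0.4093 = 30.21 mg/L.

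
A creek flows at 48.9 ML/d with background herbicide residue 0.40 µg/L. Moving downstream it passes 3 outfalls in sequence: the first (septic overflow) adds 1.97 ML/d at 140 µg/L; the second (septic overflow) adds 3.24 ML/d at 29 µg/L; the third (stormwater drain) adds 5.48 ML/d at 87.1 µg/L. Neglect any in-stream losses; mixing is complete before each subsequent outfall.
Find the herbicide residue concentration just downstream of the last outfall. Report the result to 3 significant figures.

14.5 µg/L

Below outfall 1: Q → 50.87 ML/d, C = (48.90·0.4000 + 1.970·140.0)/50.87 = 5.806 µg/L.
Below outfall 2: Q → 54.11 ML/d, C = (50.87·5.806 + 3.240·29.00)/54.11 = 7.195 µg/L.
Below outfall 3: Q → 59.59 ML/d, C = (54.11·7.195 + 5.480·87.10)/59.59 = 14.54 µg/L.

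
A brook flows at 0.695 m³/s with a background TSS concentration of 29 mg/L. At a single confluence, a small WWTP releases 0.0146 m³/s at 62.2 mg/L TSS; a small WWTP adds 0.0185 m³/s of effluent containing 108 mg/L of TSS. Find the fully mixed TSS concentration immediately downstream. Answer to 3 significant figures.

After mixing, C = (0.6950·29.00 + 0.01460·62.20 + 0.01850·108.0) / 0.7281 = 23.06/0.7281 = 31.67 mg/L.

31.7 mg/L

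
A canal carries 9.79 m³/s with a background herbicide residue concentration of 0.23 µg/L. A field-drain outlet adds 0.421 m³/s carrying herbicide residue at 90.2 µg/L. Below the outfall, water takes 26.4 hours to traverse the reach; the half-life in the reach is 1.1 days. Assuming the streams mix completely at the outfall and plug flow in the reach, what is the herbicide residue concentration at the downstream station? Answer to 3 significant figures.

1.97 µg/L

After mixing, C = (9.790·0.2300 + 0.4210·90.20) / 10.21 = 40.23/10.21 = 3.939 µg/L.
Half-life 1.1 d → k = ln 2 / 1.1 = 0.6301 d⁻¹.
Applying C = C₀e^(−kt): 3.939 × 0.5000 = 1.970 µg/L.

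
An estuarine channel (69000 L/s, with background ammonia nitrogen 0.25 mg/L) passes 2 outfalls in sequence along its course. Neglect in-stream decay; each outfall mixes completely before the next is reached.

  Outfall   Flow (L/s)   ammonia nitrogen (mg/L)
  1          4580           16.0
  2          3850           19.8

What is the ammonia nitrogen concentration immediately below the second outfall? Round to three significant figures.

After outfall 1: Q = 69000 + 4580 = 73580 L/s; C = (69000·0.2500 + 4580·16.00)/73580 = 1.230 mg/L.
After outfall 2: Q = 73580 + 3850 = 77430 L/s; C = (73580·1.230 + 3850·19.80)/77430 = 2.154 mg/L.

2.15 mg/L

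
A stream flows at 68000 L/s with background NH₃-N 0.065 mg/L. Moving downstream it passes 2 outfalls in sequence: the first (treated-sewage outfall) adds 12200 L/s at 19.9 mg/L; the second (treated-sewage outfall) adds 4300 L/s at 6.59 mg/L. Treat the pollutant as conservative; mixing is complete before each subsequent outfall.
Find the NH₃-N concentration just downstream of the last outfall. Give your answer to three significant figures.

After outfall 1: Q = 68000 + 12200 = 80200 L/s; C = (68000·0.06500 + 12200·19.90)/80200 = 3.082 mg/L.
After outfall 2: Q = 80200 + 4300 = 84500 L/s; C = (80200·3.082 + 4300·6.590)/84500 = 3.261 mg/L.

3.26 mg/L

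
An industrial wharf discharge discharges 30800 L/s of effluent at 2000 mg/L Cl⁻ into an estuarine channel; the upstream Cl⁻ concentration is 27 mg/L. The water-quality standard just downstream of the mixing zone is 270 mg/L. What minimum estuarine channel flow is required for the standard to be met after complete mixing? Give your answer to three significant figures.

219000 L/s

Set C_mix = 270: (Q·27.00 + 30800·2000) / (Q + 30800) = 270
→ Q = 30800·(2000 − 270)/(270 − 27.00) = 219300 L/s.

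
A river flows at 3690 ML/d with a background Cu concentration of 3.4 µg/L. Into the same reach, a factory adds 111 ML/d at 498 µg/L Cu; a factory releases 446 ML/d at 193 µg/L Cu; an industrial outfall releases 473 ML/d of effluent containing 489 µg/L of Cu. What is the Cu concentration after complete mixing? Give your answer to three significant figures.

Mixed concentration C = ΣQC/ΣQ = (3690·3.400 + 111.0·498.0 + 446.0·193.0 + 473.0·489.0) / 4720 = 385200/4720 = 81.61 µg/L.

81.6 µg/L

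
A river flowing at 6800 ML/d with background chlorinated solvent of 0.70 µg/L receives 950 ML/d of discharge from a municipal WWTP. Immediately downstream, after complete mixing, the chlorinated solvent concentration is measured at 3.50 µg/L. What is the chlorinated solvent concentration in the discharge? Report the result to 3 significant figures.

Mass balance: 6800·0.7000 + 950.0·Cₑ = 7750·3.500
→ Cₑ = (7750·3.500 − 6800·0.7000) / 950.0 = 23.54 µg/L.

23.5 µg/L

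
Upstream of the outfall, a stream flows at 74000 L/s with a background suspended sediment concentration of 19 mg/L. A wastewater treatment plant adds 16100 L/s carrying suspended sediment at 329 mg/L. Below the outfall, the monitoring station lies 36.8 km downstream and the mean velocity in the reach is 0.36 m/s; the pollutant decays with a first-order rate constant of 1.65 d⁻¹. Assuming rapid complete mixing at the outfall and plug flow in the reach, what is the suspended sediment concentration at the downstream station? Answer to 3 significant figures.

10.6 mg/L

Flow-weighted average: C = (74000·19.00 + 16100·329.0) / 90100 = 6703000/90100 = 74.39 mg/L.
Travel time t = 36.8·1000 / 0.36 = 102200 s = 28.40 h.
Decay over the reach: 74.39·exp(−kt) = 74.39·0.1420 = 10.56 mg/L.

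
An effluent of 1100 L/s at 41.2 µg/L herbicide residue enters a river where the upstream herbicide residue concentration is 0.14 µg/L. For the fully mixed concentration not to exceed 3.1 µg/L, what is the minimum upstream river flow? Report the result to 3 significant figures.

14200 L/s

Set C_mix = 3.1: (Q·0.1400 + 1100·41.20) / (Q + 1100) = 3.1
→ Q = 1100·(41.20 − 3.1)/(3.1 − 0.1400) = 14160 L/s.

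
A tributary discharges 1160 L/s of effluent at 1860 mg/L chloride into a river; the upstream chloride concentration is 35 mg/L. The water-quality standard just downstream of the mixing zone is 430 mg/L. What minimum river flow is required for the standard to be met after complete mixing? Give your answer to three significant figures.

Set C_mix = 430: (Q·35.00 + 1160·1860) / (Q + 1160) = 430
→ Q = 1160·(1860 − 430)/(430 − 35.00) = 4199 L/s.

4200 L/s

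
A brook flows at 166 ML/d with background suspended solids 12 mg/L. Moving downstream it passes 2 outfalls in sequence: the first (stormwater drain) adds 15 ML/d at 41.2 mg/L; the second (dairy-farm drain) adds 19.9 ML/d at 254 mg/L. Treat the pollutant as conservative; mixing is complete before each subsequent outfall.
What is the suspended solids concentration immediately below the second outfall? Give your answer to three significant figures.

38.2 mg/L

Outfall 1: combined Q = 181.0 ML/d; C = (166.0·12.00 + 15.00·41.20)/181.0 = 14.42 mg/L.
Outfall 2: combined Q = 200.9 ML/d; C = (181.0·14.42 + 19.90·254.0)/200.9 = 38.15 mg/L.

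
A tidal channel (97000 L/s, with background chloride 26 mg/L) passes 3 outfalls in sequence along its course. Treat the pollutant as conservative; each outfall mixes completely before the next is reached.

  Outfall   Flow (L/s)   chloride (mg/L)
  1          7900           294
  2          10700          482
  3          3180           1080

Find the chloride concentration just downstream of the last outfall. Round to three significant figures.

113 mg/L

Outfall 1: combined Q = 104900 L/s; C = (97000·26.00 + 7900·294.0)/104900 = 46.18 mg/L.
Outfall 2: combined Q = 115600 L/s; C = (104900·46.18 + 10700·482.0)/115600 = 86.52 mg/L.
Outfall 3: combined Q = 118800 L/s; C = (115600·86.52 + 3180·1080)/118800 = 113.1 mg/L.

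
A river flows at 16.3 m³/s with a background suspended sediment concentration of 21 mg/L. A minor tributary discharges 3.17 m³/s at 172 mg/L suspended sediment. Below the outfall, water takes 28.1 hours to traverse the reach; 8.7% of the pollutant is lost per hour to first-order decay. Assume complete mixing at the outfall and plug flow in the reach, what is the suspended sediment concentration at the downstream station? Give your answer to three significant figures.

After mixing, C = (16.30·21.00 + 3.170·172.0) / 19.47 = 887.5/19.47 = 45.59 mg/L.
8.7%/h lost → k = −ln(1 − 0.087) = 0.09102 h⁻¹.
After decay, C = 45.59 × e^(−kt) = 45.59 × 0.07749 = 3.532 mg/L.

3.53 mg/L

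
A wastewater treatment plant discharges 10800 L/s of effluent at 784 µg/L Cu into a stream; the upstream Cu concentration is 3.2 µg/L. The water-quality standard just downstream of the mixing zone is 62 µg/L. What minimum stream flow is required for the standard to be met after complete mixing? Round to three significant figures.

Set C_mix = 62: (Q·3.200 + 10800·784.0) / (Q + 10800) = 62
→ Q = 10800·(784.0 − 62)/(62 − 3.200) = 132600 L/s.

133000 L/s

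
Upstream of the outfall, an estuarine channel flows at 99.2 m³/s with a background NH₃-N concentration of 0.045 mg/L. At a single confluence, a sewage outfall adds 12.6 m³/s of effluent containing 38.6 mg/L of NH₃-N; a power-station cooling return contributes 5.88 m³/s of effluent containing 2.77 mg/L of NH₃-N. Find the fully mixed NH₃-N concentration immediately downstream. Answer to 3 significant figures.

4.31 mg/L

After mixing, C = (99.20·0.04500 + 12.60·38.60 + 5.880·2.770) / 117.7 = 507.1/117.7 = 4.309 mg/L.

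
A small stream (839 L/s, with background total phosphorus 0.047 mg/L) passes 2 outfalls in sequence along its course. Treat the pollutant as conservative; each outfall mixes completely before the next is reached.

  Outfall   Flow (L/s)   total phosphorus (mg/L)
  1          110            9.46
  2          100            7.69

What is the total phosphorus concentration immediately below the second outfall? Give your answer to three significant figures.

1.76 mg/L

Below outfall 1: Q → 949.0 L/s, C = (839.0·0.04700 + 110.0·9.460)/949.0 = 1.138 mg/L.
Below outfall 2: Q → 1049 L/s, C = (949.0·1.138 + 100.0·7.690)/1049 = 1.763 mg/L.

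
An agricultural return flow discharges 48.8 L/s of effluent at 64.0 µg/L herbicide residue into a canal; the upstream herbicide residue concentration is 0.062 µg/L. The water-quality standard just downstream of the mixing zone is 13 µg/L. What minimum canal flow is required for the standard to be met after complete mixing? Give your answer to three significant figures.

Set C_mix = 13: (Q·0.06200 + 48.80·64.00) / (Q + 48.80) = 13
→ Q = 48.80·(64.00 − 13)/(13 − 0.06200) = 192.4 L/s.

192 L/s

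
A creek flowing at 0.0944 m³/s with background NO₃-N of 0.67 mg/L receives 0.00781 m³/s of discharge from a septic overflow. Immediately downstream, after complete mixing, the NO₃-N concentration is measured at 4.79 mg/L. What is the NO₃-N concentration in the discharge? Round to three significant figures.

Mass balance: 0.09440·0.6700 + 0.007810·Cₑ = 0.1022·4.790
→ Cₑ = (0.1022·4.790 − 0.09440·0.6700) / 0.007810 = 54.59 mg/L.

54.6 mg/L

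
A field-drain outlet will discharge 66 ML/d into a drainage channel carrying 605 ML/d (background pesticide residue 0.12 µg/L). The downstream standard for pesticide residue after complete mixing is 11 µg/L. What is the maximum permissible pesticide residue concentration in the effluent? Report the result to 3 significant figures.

At the limit, (Qr·Cr + Qe·Cₑ)/(Qr + Qe) = 11:
Cₑ = (671.0·11 − 605.0·0.1200) / 66.00 = 110.7 µg/L.

111 µg/L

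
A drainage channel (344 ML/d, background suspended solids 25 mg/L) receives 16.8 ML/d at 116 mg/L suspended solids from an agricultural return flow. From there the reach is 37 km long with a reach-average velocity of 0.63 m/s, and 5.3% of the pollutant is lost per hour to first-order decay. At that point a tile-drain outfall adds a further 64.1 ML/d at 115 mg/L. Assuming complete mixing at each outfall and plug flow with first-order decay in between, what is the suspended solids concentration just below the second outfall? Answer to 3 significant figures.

Mass balance: C = (344.0·25.00 + 16.80·116.0) / 360.8 = 10550/360.8 = 29.24 mg/L; combined flow 360.8 ML/d.
Travel time t = 37·1000 / 0.63 = 58730 s = 16.31 h.
5.3%/h lost → k = −ln(1 − 0.053) = 0.05446 h⁻¹.
Decay over the reach: 29.24·exp(−kt) = 29.24·0.4113 = 12.03 mg/L.
At the second outfall, C = (360.8·12.03 + 64.10·115.0) / (360.8 + 64.10) = 27.56 mg/L.

27.6 mg/L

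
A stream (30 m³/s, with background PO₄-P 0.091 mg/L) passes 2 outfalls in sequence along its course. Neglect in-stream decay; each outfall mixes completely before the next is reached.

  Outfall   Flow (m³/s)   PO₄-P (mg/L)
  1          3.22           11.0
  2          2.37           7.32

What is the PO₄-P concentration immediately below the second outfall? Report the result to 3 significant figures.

1.56 mg/L

Outfall 1: combined Q = 33.22 m³/s; C = (30.00·0.09100 + 3.220·11.00)/33.22 = 1.148 mg/L.
Outfall 2: combined Q = 35.59 m³/s; C = (33.22·1.148 + 2.370·7.320)/35.59 = 1.559 mg/L.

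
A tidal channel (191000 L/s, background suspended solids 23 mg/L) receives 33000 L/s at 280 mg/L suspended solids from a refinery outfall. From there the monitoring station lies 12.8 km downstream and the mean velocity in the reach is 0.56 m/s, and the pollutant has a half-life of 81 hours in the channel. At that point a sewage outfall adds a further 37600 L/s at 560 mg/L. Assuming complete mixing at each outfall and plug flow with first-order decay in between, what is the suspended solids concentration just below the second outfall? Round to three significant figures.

After mixing, C = (191000·23.00 + 33000·280.0) / 224000 = 13630000/224000 = 60.86 mg/L; combined flow 224000 L/s.
Travel time t = 12.8·1000 / 0.56 = 22860 s = 6.349 h.
Half-life 81 h → k = ln 2 / 81 = 0.008557 h⁻¹ = 0.2054 d⁻¹.
Decay over the reach: 60.86·exp(−kt) = 60.86·0.9471 = 57.64 mg/L.
At the second outfall, C = (224000·57.64 + 37600·560.0) / (224000 + 37600) = 129.8 mg/L.

130 mg/L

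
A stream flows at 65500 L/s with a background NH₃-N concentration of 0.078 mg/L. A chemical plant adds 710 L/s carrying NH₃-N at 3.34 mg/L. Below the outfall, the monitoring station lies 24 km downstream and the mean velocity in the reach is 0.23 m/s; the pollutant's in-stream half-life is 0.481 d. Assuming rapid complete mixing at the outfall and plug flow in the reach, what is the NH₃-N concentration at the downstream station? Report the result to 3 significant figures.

Mass balance: C = (65500·0.07800 + 710.0·3.340) / 66210 = 7480/66210 = 0.1130 mg/L.
Travel time t = 24·1000 / 0.23 = 104300 s = 28.99 h.
Half-life 0.481 d → k = ln 2 / 0.481 = 1.441 d⁻¹.
Applying C = C₀e^(−kt): 0.1130 × 0.1754 = 0.01982 mg/L.

0.0198 mg/L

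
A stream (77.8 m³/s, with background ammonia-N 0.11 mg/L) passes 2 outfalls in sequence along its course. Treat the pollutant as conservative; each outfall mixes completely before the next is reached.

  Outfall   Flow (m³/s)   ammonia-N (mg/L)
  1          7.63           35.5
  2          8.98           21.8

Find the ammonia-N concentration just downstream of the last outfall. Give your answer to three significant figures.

Below outfall 1: Q → 85.43 m³/s, C = (77.80·0.1100 + 7.630·35.50)/85.43 = 3.271 mg/L.
Below outfall 2: Q → 94.41 m³/s, C = (85.43·3.271 + 8.980·21.80)/94.41 = 5.033 mg/L.

5.03 mg/L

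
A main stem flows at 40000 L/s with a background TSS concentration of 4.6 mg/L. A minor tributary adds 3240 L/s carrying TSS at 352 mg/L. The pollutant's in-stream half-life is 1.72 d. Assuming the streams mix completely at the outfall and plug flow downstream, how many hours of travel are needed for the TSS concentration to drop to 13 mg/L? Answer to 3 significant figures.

51.0 h

Flow-weighted average: C = (40000·4.600 + 3240·352.0) / 43240 = 1324000/43240 = 30.63 mg/L.
Half-life 1.72 d → k = ln 2 / 1.72 = 0.4030 d⁻¹.
30.63·exp(−k·t) = 13 → t = ln(30.63/13)/k = 183800 s = 51.04 h.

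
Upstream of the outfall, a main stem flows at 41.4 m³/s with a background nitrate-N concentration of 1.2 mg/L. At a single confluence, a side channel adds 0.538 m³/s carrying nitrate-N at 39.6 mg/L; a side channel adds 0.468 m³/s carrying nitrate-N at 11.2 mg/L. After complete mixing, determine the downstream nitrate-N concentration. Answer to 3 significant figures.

1.80 mg/L

Mixed concentration C = ΣQC/ΣQ = (41.40·1.200 + 0.5380·39.60 + 0.4680·11.20) / 42.41 = 76.23/42.41 = 1.798 mg/L.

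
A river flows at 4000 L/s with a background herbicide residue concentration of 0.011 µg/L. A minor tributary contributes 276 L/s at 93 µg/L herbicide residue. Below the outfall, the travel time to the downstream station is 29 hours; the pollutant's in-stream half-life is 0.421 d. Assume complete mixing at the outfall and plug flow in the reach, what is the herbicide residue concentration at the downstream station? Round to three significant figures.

Flow-weighted average: C = (4000·0.01100 + 276.0·93.00) / 4276 = 25710/4276 = 6.013 µg/L.
Half-life 0.421 d → k = ln 2 / 0.421 = 1.646 d⁻¹.
First-order decay: C = 6.013·exp(−k·t) = 6.013·0.1368 = 0.8224 µg/L.

0.822 µg/L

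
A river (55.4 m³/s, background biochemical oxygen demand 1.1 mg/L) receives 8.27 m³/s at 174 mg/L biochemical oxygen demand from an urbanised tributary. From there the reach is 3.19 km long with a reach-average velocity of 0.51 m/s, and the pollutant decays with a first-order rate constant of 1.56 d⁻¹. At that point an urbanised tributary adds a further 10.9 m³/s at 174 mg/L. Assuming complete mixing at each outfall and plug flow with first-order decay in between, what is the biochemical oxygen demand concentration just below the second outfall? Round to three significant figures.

Conservation of mass: C = (55.40·1.100 + 8.270·174.0) / 63.67 = 1500/63.67 = 23.56 mg/L; combined flow 63.67 m³/s.
Travel time t = 3.19·1000 / 0.51 = 6255 s = 1.737 h.
After decay, C = 23.56 × e^(−kt) = 23.56 × 0.8932 = 21.04 mg/L.
At the second outfall, C = (63.67·21.04 + 10.90·174.0) / (63.67 + 10.90) = 43.40 mg/L.

43.4 mg/L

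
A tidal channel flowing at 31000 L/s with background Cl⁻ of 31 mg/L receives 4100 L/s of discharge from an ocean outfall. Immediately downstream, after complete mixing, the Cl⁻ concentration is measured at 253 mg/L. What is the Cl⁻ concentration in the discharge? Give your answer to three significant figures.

Mass balance: 31000·31.00 + 4100·Cₑ = 35100·253.0
→ Cₑ = (35100·253.0 − 31000·31.00) / 4100 = 1932 mg/L.

1930 mg/L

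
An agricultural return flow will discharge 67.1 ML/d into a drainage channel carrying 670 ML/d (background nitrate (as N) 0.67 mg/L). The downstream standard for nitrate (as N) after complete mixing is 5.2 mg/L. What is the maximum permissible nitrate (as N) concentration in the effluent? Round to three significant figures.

At the limit, (Qr·Cr + Qe·Cₑ)/(Qr + Qe) = 5.2:
Cₑ = (737.1·5.2 − 670.0·0.6700) / 67.10 = 50.43 mg/L.

50.4 mg/L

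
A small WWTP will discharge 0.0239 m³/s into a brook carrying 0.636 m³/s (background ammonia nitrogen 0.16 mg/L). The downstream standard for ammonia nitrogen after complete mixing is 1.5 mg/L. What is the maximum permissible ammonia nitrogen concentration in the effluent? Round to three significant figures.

37.2 mg/L

At the limit, (Qr·Cr + Qe·Cₑ)/(Qr + Qe) = 1.5:
Cₑ = (0.6599·1.5 − 0.6360·0.1600) / 0.02390 = 37.16 mg/L.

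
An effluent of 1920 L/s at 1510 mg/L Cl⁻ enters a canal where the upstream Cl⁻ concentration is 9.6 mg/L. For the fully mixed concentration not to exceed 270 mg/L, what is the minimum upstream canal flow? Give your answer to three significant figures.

Set C_mix = 270: (Q·9.600 + 1920·1510) / (Q + 1920) = 270
→ Q = 1920·(1510 − 270)/(270 − 9.600) = 9143 L/s.

9140 L/s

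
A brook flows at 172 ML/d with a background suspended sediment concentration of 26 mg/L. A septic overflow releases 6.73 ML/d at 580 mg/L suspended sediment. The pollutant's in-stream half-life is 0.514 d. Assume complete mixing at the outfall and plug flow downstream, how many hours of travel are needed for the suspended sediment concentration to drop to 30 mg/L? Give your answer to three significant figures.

Flow-weighted average: C = (172.0·26.00 + 6.730·580.0) / 178.7 = 8375/178.7 = 46.86 mg/L.
Half-life 0.514 d → k = ln 2 / 0.514 = 1.349 d⁻¹.
46.86·exp(−k·t) = 30 → t = ln(46.86/30)/k = 28570 s = 7.937 h.

7.94 h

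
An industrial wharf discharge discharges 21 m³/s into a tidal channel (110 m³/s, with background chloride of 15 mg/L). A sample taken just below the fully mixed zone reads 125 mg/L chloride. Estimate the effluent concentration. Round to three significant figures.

701 mg/L

Mass balance: 110.0·15.00 + 21.00·Cₑ = 131.0·125.0
→ Cₑ = (131.0·125.0 − 110.0·15.00) / 21.00 = 701.2 mg/L.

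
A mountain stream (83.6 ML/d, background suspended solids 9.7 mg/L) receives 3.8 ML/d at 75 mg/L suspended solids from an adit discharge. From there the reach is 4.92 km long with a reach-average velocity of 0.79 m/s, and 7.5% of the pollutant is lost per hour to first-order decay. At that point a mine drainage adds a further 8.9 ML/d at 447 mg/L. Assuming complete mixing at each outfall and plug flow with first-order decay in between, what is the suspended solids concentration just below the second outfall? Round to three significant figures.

51.3 mg/L

Mixed concentration C = ΣQC/ΣQ = (83.60·9.700 + 3.800·75.00) / 87.40 = 1096/87.40 = 12.54 mg/L; combined flow 87.40 ML/d.
Travel time t = 4.92·1000 / 0.79 = 6228 s = 1.730 h.
7.5%/h lost → k = −ln(1 − 0.075) = 0.07796 h⁻¹.
After decay, C = 12.54 × e^(−kt) = 12.54 × 0.8738 = 10.96 mg/L.
At the second outfall, C = (87.40·10.96 + 8.900·447.0) / (87.40 + 8.900) = 51.26 mg/L.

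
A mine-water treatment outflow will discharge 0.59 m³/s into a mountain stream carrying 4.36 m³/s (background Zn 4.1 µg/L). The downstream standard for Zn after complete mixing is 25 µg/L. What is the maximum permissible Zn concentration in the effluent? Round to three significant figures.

179 µg/L

At the limit, (Qr·Cr + Qe·Cₑ)/(Qr + Qe) = 25:
Cₑ = (4.950·25 − 4.360·4.100) / 0.5900 = 179.4 µg/L.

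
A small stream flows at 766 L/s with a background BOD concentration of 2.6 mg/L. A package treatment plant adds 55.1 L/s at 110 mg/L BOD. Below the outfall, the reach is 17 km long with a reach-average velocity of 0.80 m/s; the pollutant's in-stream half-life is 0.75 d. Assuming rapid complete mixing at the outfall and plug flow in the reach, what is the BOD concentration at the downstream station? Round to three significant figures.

7.81 mg/L

Conservation of mass: C = (766.0·2.600 + 55.10·110.0) / 821.1 = 8053/821.1 = 9.807 mg/L.
Travel time t = 17·1000 / 0.80 = 21250 s = 5.903 h.
Half-life 0.75 d → k = ln 2 / 0.75 = 0.9242 d⁻¹.
Applying C = C₀e^(−kt): 9.807 × 0.7967 = 7.813 mg/L.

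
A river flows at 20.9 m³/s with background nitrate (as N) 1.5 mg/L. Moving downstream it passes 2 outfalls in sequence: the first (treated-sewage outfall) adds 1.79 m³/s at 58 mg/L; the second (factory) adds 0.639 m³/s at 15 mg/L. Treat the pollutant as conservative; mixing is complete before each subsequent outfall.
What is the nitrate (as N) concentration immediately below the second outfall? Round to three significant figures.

6.20 mg/L

Below outfall 1: Q → 22.69 m³/s, C = (20.90·1.500 + 1.790·58.00)/22.69 = 5.957 mg/L.
Below outfall 2: Q → 23.33 m³/s, C = (22.69·5.957 + 0.6390·15.00)/23.33 = 6.205 mg/L.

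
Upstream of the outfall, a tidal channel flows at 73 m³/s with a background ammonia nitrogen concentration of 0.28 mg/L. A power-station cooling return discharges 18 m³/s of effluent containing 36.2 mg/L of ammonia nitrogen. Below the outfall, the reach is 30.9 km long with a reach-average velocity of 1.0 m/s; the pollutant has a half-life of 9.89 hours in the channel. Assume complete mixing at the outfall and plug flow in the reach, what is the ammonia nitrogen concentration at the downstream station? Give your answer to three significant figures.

4.05 mg/L

After mixing, C = (73.00·0.2800 + 18.00·36.20) / 91.00 = 672.0/91.00 = 7.385 mg/L.
Travel time t = 30.9·1000 / 1.0 = 30900 s = 8.583 h.
Half-life 9.89 h → k = ln 2 / 9.89 = 0.07009 h⁻¹ = 1.682 d⁻¹.
Applying C = C₀e^(−kt): 7.385 × 0.5480 = 4.047 mg/L.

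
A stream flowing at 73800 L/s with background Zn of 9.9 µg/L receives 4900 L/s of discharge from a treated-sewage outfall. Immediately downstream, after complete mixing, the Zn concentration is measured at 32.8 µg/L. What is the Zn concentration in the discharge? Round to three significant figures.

378 µg/L

Mass balance: 73800·9.900 + 4900·Cₑ = 78700·32.80
→ Cₑ = (78700·32.80 − 73800·9.900) / 4900 = 377.7 µg/L.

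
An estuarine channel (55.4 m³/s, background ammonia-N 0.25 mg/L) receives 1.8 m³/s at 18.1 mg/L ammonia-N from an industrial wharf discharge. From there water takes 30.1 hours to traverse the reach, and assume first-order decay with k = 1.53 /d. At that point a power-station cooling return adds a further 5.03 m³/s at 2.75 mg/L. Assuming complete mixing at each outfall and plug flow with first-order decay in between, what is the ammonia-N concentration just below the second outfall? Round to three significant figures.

0.332 mg/L

Conservation of mass: C = (55.40·0.2500 + 1.800·18.10) / 57.20 = 46.43/57.20 = 0.8117 mg/L; combined flow 57.20 m³/s.
First-order decay: C = 0.8117·exp(−k·t) = 0.8117·0.1468 = 0.1191 mg/L.
Second outfall: C = (57.20·0.1191 + 5.030·2.750)/62.23 = 0.3318 mg/L.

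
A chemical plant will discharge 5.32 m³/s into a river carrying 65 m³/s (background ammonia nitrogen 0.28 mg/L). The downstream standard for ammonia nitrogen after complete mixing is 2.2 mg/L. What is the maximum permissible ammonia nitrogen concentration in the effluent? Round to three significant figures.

25.7 mg/L

At the limit, (Qr·Cr + Qe·Cₑ)/(Qr + Qe) = 2.2:
Cₑ = (70.32·2.2 − 65.00·0.2800) / 5.320 = 25.66 mg/L.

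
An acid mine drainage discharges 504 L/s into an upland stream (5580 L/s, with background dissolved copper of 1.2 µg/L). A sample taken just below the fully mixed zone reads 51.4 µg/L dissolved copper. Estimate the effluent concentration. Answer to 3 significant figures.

Mass balance: 5580·1.200 + 504.0·Cₑ = 6084·51.40
→ Cₑ = (6084·51.40 − 5580·1.200) / 504.0 = 607.2 µg/L.

607 µg/L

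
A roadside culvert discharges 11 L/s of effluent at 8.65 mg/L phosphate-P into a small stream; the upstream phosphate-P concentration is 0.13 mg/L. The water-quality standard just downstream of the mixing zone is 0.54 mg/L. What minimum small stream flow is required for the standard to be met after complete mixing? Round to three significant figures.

218 L/s

Set C_mix = 0.54: (Q·0.1300 + 11.00·8.650) / (Q + 11.00) = 0.54
→ Q = 11.00·(8.650 − 0.54)/(0.54 − 0.1300) = 217.6 L/s.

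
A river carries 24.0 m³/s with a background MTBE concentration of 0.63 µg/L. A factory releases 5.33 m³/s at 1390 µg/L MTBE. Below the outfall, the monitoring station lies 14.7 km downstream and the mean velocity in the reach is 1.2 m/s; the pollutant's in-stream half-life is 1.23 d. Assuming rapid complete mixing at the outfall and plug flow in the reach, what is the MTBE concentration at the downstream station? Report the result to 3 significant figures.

After mixing, C = (24.00·0.6300 + 5.330·1390) / 29.33 = 7424/29.33 = 253.1 µg/L.
Travel time t = 14.7·1000 / 1.2 = 12250 s = 3.403 h.
Half-life 1.23 d → k = ln 2 / 1.23 = 0.5635 d⁻¹.
Applying C = C₀e^(−kt): 253.1 × 0.9232 = 233.7 µg/L.

234 µg/L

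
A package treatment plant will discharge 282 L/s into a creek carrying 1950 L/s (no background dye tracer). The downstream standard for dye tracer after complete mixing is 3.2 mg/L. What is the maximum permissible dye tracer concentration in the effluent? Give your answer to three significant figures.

25.3 mg/L

At the limit, (Qr·Cr + Qe·Cₑ)/(Qr + Qe) = 3.2:
Cₑ = (2232·3.2 − 1950·0) / 282.0 = 25.33 mg/L.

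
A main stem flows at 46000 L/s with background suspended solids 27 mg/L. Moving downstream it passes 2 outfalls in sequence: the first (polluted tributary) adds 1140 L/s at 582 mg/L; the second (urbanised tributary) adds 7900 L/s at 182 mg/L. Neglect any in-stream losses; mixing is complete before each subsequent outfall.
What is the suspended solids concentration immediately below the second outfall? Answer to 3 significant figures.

60.7 mg/L

Below outfall 1: Q → 47140 L/s, C = (46000·27.00 + 1140·582.0)/47140 = 40.42 mg/L.
Below outfall 2: Q → 55040 L/s, C = (47140·40.42 + 7900·182.0)/55040 = 60.74 mg/L.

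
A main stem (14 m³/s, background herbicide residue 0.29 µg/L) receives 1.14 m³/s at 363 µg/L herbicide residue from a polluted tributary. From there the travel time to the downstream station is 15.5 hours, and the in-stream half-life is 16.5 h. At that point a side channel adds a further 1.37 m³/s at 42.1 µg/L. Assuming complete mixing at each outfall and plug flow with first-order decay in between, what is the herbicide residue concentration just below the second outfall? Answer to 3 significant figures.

16.7 µg/L

Conservation of mass: C = (14.00·0.2900 + 1.140·363.0) / 15.14 = 417.9/15.14 = 27.60 µg/L; combined flow 15.14 m³/s.
Half-life 16.5 h → k = ln 2 / 16.5 = 0.04201 h⁻¹ = 1.008 d⁻¹.
Applying C = C₀e^(−kt): 27.60 × 0.5215 = 14.39 µg/L.
At the second outfall, C = (15.14·14.39 + 1.370·42.10) / (15.14 + 1.370) = 16.69 µg/L.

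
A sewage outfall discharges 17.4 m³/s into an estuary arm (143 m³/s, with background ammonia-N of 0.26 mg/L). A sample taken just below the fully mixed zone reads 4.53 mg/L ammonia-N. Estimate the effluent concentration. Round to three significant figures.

39.6 mg/L

Mass balance: 143.0·0.2600 + 17.40·Cₑ = 160.4·4.530
→ Cₑ = (160.4·4.530 − 143.0·0.2600) / 17.40 = 39.62 mg/L.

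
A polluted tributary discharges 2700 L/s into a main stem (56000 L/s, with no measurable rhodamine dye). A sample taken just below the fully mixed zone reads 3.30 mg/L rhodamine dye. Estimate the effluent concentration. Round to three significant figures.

Mass balance: 56000·0 + 2700·Cₑ = 58700·3.300
→ Cₑ = (58700·3.300 − 56000·0) / 2700 = 71.74 mg/L.

71.7 mg/L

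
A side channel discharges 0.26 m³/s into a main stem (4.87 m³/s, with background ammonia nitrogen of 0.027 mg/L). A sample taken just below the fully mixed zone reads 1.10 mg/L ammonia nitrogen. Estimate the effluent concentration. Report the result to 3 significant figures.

21.2 mg/L

Mass balance: 4.870·0.02700 + 0.2600·Cₑ = 5.130·1.100
→ Cₑ = (5.130·1.100 − 4.870·0.02700) / 0.2600 = 21.20 mg/L.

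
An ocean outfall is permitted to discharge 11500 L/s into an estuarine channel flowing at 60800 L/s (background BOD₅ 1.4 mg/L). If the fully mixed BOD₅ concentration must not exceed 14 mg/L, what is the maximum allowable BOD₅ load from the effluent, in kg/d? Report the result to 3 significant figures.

Mass balance at the limit: 60800·1.400 + 11500·Cₑ = 72300·14 → Cₑ = 80.62 mg/L.
11500 L/s = 11.50 m³/s. Load = 11.50 m³/s × 80.62 g/m³ × 86 400 s/d = 80100 kg/d.

80100 kg/d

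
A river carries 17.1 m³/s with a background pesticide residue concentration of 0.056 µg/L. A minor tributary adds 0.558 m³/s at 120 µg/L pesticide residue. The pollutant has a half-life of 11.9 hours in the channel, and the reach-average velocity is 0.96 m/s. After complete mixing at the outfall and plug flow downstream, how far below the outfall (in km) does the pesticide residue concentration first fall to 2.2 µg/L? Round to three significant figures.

Mass balance: C = (17.10·0.05600 + 0.5580·120.0) / 17.66 = 67.92/17.66 = 3.846 µg/L.
Half-life 11.9 h → k = ln 2 / 11.9 = 0.05825 h⁻¹ = 1.398 d⁻¹.
Set 3.846·exp(−k·t) = 2.2 → t = ln(3.846/2.2)/k = 34530 s = 9.591 h.
Distance = v·t = 0.96·34530 = 33150 m = 33.15 km.

33.1 km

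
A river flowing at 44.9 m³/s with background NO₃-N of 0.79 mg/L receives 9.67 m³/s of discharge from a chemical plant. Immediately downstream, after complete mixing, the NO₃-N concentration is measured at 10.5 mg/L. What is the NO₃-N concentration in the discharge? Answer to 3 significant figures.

Mass balance: 44.90·0.7900 + 9.670·Cₑ = 54.57·10.50
→ Cₑ = (54.57·10.50 − 44.90·0.7900) / 9.670 = 55.59 mg/L.

55.6 mg/L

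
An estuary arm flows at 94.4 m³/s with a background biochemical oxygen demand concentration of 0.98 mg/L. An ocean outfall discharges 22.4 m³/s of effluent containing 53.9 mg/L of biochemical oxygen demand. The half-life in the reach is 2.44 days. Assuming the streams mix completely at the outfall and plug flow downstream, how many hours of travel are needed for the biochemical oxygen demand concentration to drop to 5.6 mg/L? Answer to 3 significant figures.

Mixed concentration C = ΣQC/ΣQ = (94.40·0.9800 + 22.40·53.90) / 116.8 = 1300/116.8 = 11.13 mg/L.
Half-life 2.44 d → k = ln 2 / 2.44 = 0.2841 d⁻¹.
11.13·exp(−k·t) = 5.6 → t = ln(11.13/5.6)/k = 208900 s = 58.02 h.

58.0 h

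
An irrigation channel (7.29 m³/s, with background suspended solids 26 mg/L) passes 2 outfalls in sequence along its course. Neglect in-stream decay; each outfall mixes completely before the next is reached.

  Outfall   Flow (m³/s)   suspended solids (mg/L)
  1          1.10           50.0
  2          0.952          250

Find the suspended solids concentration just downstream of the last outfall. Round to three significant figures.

51.7 mg/L

After outfall 1: Q = 7.290 + 1.100 = 8.390 m³/s; C = (7.290·26.00 + 1.100·50.00)/8.390 = 29.15 mg/L.
After outfall 2: Q = 8.390 + 0.9520 = 9.342 m³/s; C = (8.390·29.15 + 0.9520·250.0)/9.342 = 51.65 mg/L.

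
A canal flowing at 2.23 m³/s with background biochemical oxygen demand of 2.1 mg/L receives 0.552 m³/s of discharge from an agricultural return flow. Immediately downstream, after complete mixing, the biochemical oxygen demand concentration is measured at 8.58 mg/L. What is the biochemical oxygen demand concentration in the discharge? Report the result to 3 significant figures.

34.8 mg/L

Mass balance: 2.230·2.100 + 0.5520·Cₑ = 2.782·8.580
→ Cₑ = (2.782·8.580 − 2.230·2.100) / 0.5520 = 34.76 mg/L.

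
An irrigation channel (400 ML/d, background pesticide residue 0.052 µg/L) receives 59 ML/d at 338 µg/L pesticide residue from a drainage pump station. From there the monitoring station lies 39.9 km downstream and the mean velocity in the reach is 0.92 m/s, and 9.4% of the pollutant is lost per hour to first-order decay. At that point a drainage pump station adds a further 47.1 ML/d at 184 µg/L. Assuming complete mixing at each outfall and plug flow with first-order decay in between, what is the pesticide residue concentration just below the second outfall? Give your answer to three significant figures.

Conservation of mass: C = (400.0·0.05200 + 59.00·338.0) / 459.0 = 19960/459.0 = 43.49 µg/L; combined flow 459.0 ML/d.
Travel time t = 39.9·1000 / 0.92 = 43370 s = 12.05 h.
9.4%/h lost → k = −ln(1 − 0.094) = 0.09872 h⁻¹.
Decay over the reach: 43.49·exp(−kt) = 43.49·0.3045 = 13.24 µg/L.
Second outfall: C = (459.0·13.24 + 47.10·184.0)/506.1 = 29.13 µg/L.

29.1 µg/L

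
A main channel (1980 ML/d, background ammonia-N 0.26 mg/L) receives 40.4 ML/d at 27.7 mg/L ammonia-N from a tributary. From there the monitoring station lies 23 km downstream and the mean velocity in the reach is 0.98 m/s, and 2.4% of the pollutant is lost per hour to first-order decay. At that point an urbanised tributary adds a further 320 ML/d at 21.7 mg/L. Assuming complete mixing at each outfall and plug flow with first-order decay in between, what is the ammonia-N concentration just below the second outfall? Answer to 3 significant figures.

Conservation of mass: C = (1980·0.2600 + 40.40·27.70) / 2020 = 1634/2020 = 0.8087 mg/L; combined flow 2020 ML/d.
Travel time t = 23·1000 / 0.98 = 23470 s = 6.519 h.
2.4%/h lost → k = −ln(1 − 0.024) = 0.02429 h⁻¹.
After decay, C = 0.8087 × e^(−kt) = 0.8087 × 0.8535 = 0.6902 mg/L.
Second outfall: C = (2020·0.6902 + 320.0·21.70)/2340 = 3.563 mg/L.

3.56 mg/L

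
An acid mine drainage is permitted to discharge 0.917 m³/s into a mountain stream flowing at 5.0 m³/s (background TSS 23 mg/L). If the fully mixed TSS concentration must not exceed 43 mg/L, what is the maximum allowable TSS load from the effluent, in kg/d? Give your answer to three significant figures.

12000 kg/d

Mass balance at the limit: 5.000·23.00 + 0.9170·Cₑ = 5.917·43 → Cₑ = 152.1 mg/L.
Load = 0.9170 m³/s × 152.1 g/m³ × 86 400 s/d = 12050 kg/d.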